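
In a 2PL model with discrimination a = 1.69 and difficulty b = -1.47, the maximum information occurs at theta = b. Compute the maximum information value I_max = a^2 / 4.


For 2PL, max info at theta = b = -1.47
I_max = a^2 / 4 = 1.69^2 / 4
= 2.8561 / 4
I_max = 0.714

0.714


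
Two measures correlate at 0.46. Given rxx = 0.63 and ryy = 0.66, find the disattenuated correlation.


r_corrected = rxy / sqrt(rxx * ryy)
= 0.46 / sqrt(0.63 * 0.66)
= 0.46 / sqrt(0.4158)
= 0.46 / 0.644826
r_corrected = 0.7134

0.7134


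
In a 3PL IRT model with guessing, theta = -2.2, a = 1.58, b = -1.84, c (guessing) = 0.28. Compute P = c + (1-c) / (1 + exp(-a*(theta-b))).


logit = 1.58*(-2.2 - -1.84) = -0.5688
P* = 1/(1 + exp(--0.5688)) = 0.3615
P = 0.28 + (1 - 0.28) * 0.3615
P = 0.5403

0.5403


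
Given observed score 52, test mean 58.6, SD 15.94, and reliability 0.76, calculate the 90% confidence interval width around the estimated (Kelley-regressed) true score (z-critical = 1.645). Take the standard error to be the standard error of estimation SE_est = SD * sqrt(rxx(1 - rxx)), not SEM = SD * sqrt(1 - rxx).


True score estimate = 0.76*52 + 0.24*58.6 = 53.584
SE_est = SD * sqrt(rxx * (1 - rxx)) = 15.94 * sqrt(0.76 * 0.24) = 15.94 * sqrt(0.1824) = 6.807705
CI = T_est +/- z * SE_est, so width = 2 * z * SE_est = 2 * 1.645 * 6.807705
Width = 22.3973

22.3973


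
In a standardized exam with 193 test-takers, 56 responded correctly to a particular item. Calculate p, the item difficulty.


Item difficulty p = number correct / total examinees
p = 56 / 193
p = 0.2902

0.2902


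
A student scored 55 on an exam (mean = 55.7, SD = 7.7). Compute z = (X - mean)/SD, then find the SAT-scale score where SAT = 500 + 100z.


z = (X - mean) / SD = (55 - 55.7) / 7.7
z = -0.7 / 7.7
z = -0.0909
SAT-scale = SAT = 500 + 100z
Carry z at full precision (z = -0.7 / 7.7) into the conversion:
SAT-scale = 500 + 100 * (-0.7 / 7.7) = 500 + -70 / 7.7
SAT-scale = 500 + -9.0909
SAT-scale = 490.9091

490.9091


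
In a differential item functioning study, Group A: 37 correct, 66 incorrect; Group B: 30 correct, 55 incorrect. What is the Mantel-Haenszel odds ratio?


Odds_A = 37/66 = 0.5606
Odds_B = 30/55 = 0.5455
OR = Odds_A / Odds_B = 0.5606 / 0.5455
Exactly, OR = (37 * 55) / (66 * 30) = 2035 / 1980
OR = 1.0278

1.0278


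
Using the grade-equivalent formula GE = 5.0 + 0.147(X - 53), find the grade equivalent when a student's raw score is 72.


raw - median = 72 - 53 = 19
slope * diff = 0.147 * 19 = 2.793
GE = 5.0 + 2.793
GE = 7.793

7.793


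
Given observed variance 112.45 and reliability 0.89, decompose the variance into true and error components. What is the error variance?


var_true = rxx * var_obs = 0.89 * 112.45 = 100.0805
var_error = var_obs - var_true
var_error = 112.45 - 100.0805
var_error = 12.3695

12.3695


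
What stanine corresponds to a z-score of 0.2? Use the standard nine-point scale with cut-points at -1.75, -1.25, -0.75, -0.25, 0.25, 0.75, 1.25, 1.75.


Stanine boundaries: [-1.75, -1.25, -0.75, -0.25, 0.25, 0.75, 1.25, 1.75]
z = 0.2
Check each boundary:
  z >= -1.75 -> could be stanine 2
  z >= -1.25 -> could be stanine 3
  z >= -0.75 -> could be stanine 4
  z >= -0.25 -> could be stanine 5
  z < 0.25
  z < 0.75
  z < 1.25
  z < 1.75
Highest qualifying boundary gives stanine = 5

5


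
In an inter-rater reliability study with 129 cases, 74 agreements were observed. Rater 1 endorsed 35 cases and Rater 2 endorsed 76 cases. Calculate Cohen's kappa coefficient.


P_o = 74/129 = 0.573643
P_e = (35*76 + 94*53) / 16641 = 0.459227
kappa = (P_o - P_e) / (1 - P_e)
kappa = (0.573643 - 0.459227) / (1 - 0.459227)
kappa = 0.2116

0.2116


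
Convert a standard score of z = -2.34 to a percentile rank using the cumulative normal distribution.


CDF(z) = 0.5 * (1 + erf(z/sqrt(2)))
erf(-1.6546) = -0.9807
CDF = 0.0096
Percentile rank = 0.0096 * 100 = 0.96

0.96


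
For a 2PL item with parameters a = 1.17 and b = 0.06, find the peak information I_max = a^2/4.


For 2PL, max info at theta = b = 0.06
I_max = a^2 / 4 = 1.17^2 / 4
= 1.3689 / 4
I_max = 0.3422

0.3422


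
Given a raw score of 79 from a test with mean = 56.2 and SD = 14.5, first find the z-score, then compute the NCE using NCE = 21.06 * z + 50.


z = (X - mean) / SD = (79 - 56.2) / 14.5
z = 22.8 / 14.5
z = 1.5724
NCE = NCE = 21.06z + 50
Carry z at full precision (z = 22.8 / 14.5) into the conversion:
NCE = 21.06 * (22.8 / 14.5) + 50 = 480.168 / 14.5 + 50
NCE = 33.115 + 50
NCE = 83.115

83.115


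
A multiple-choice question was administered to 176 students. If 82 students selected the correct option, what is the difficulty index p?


Item difficulty p = number correct / total examinees
p = 82 / 176
p = 0.4659

0.4659


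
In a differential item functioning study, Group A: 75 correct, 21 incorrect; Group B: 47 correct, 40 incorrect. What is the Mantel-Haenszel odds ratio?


Odds_A = 75/21 = 3.5714
Odds_B = 47/40 = 1.175
OR = Odds_A / Odds_B = 3.5714 / 1.175
Exactly, OR = (75 * 40) / (21 * 47) = 3000 / 987
OR = 3.0395

3.0395


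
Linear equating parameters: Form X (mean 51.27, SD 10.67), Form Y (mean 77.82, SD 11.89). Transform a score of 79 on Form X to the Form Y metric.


slope = SD_Y / SD_X = 11.89 / 10.67 ~ 1.1143
intercept = mean_Y - slope * mean_X = 77.82 - (11.89 / 10.67) * 51.27 ~ 20.6878
Y = slope * X + intercept. To avoid rounding drift from the rounded slope/intercept, evaluate the equivalent form Y = mean_Y + SD_Y * (X - mean_X) / SD_X at full precision:
Y = 77.82 + 11.89 * (79 - 51.27) / 10.67
Y = 77.82 + 11.89 * 27.73 / 10.67
Y = 77.82 + 329.7097 / 10.67
Y = 77.82 + 30.9006
Y = 108.7206

108.7206


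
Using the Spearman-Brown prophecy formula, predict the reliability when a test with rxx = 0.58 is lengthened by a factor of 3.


r_new = (n * rxx) / (1 + (n-1) * rxx)
r_new = (3 * 0.58) / (1 + 2 * 0.58)
r_new = 1.74 / 2.16
r_new = 0.8056

0.8056


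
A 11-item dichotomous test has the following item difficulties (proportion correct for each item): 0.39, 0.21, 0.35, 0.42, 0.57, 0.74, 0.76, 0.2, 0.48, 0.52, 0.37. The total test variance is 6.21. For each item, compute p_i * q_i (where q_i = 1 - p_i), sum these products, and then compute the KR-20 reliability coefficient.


For each item, compute p_i * q_i:
  Item 1: 0.39 * 0.61 = 0.2379
  Item 2: 0.21 * 0.79 = 0.1659
  Item 3: 0.35 * 0.65 = 0.2275
  Item 4: 0.42 * 0.58 = 0.2436
  Item 5: 0.57 * 0.43 = 0.2451
  Item 6: 0.74 * 0.26 = 0.1924
  Item 7: 0.76 * 0.24 = 0.1824
  Item 8: 0.2 * 0.8 = 0.16
  Item 9: 0.48 * 0.52 = 0.2496
  Item 10: 0.52 * 0.48 = 0.2496
  Item 11: 0.37 * 0.63 = 0.2331
Sum(p_i * q_i) = 0.2379 + 0.1659 + 0.2275 + 0.2436 + 0.2451 + 0.1924 + 0.1824 + 0.16 + 0.2496 + 0.2496 + 0.2331 = 2.3871
KR-20 = (k/(k-1)) * (1 - Sum(p_i*q_i) / Var_total)
= (11/10) * (1 - 2.3871/6.21)
= 1.1 * 0.6156
KR-20 = 0.6772

0.6772


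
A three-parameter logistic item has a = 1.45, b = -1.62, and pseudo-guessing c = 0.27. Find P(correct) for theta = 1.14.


logit = 1.45*(1.14 - -1.62) = 4.002
P* = 1/(1 + exp(-4.002)) = 0.982
P = 0.27 + (1 - 0.27) * 0.982
P = 0.9869

0.9869


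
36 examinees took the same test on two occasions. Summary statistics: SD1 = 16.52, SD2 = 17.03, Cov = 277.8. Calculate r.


r = cov(X,Y) / (SD_X * SD_Y)
r = 277.8 / (16.52 * 17.03)
r = 277.8 / 281.3356
r = 0.9874

0.9874


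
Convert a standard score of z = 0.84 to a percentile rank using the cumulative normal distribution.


CDF(z) = 0.5 * (1 + erf(z/sqrt(2)))
erf(0.594) = 0.5991
CDF = 0.7995
Percentile rank = 0.7995 * 100 = 79.95

79.95


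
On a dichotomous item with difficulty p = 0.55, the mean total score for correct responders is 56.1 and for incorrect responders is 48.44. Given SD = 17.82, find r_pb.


q = 1 - p = 0.45
rpb = ((M1 - M0) / SD) * sqrt(p * q)
rpb = ((56.1 - 48.44) / 17.82) * sqrt(0.55 * 0.45)
rpb = 0.2138

0.2138


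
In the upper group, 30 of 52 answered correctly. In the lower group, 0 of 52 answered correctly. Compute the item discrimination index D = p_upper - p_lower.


p_upper = 30/52 = 0.5769
p_lower = 0/52 = 0.0
D = 0.5769 - 0.0 = 0.5769

0.5769


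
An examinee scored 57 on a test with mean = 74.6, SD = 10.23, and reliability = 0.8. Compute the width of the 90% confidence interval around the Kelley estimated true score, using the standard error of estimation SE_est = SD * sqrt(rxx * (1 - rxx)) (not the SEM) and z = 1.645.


True score estimate = 0.8*57 + 0.2*74.6 = 60.52
SE_est = SD * sqrt(rxx * (1 - rxx)) = 10.23 * sqrt(0.8 * 0.2) = 10.23 * sqrt(0.16) = 4.092
CI = T_est +/- z * SE_est, so width = 2 * z * SE_est = 2 * 1.645 * 4.092
Width = 13.4627

13.4627


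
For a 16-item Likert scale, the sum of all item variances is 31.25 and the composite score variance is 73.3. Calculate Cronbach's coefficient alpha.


alpha = (k/(k-1)) * (1 - sum(si^2)/s_total^2)
= (16/15) * (1 - 31.25/73.3)
alpha = 0.6119

0.6119


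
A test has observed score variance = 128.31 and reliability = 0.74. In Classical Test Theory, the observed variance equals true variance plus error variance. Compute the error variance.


var_true = rxx * var_obs = 0.74 * 128.31 = 94.9494
var_error = var_obs - var_true
var_error = 128.31 - 94.9494
var_error = 33.3606

33.3606


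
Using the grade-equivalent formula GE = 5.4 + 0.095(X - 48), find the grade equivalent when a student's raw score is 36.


raw - median = 36 - 48 = -12
slope * diff = 0.095 * -12 = -1.14
GE = 5.4 + -1.14
GE = 4.26

4.26


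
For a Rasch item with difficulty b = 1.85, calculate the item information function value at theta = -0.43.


P = 1/(1+exp(-(-0.43-1.85))) = 0.0928
I = P*(1-P) = 0.0928 * 0.9072
I = 0.0842

0.0842


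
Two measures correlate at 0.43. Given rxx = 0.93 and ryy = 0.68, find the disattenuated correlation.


r_corrected = rxy / sqrt(rxx * ryy)
= 0.43 / sqrt(0.93 * 0.68)
= 0.43 / sqrt(0.6324)
= 0.43 / 0.795236
r_corrected = 0.5407

0.5407


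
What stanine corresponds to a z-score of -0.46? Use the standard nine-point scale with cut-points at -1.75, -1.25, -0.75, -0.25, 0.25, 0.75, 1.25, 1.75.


Stanine boundaries: [-1.75, -1.25, -0.75, -0.25, 0.25, 0.75, 1.25, 1.75]
z = -0.46
Check each boundary:
  z >= -1.75 -> could be stanine 2
  z >= -1.25 -> could be stanine 3
  z >= -0.75 -> could be stanine 4
  z < -0.25
  z < 0.25
  z < 0.75
  z < 1.25
  z < 1.75
Highest qualifying boundary gives stanine = 4

4


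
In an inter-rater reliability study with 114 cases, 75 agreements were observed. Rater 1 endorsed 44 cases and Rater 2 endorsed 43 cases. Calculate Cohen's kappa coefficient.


P_o = 75/114 = 0.657895
P_e = (44*43 + 70*71) / 12996 = 0.528009
kappa = (P_o - P_e) / (1 - P_e)
kappa = (0.657895 - 0.528009) / (1 - 0.528009)
kappa = 0.2752

0.2752


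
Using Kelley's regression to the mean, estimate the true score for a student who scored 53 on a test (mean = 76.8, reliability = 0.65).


T_est = rxx * X + (1 - rxx) * mean
T_est = 0.65 * 53 + 0.35 * 76.8
T_est = 34.45 + 26.88
T_est = 61.33

61.33


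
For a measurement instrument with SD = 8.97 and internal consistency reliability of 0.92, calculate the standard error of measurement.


SEM = SD * sqrt(1 - rxx)
SEM = 8.97 * sqrt(1 - 0.92)
SEM = 8.97 * sqrt(0.08) = 8.97 * 0.282843
SEM = 2.5371

2.5371


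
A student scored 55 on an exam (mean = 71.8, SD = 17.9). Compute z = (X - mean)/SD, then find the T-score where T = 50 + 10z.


z = (X - mean) / SD = (55 - 71.8) / 17.9
z = -16.8 / 17.9
z = -0.9385
T-score = T = 50 + 10z
Carry z at full precision (z = -16.8 / 17.9) into the conversion:
T-score = 50 + 10 * (-16.8 / 17.9) = 50 + -168 / 17.9
T-score = 50 + -9.3855
T-score = 40.6145

40.6145


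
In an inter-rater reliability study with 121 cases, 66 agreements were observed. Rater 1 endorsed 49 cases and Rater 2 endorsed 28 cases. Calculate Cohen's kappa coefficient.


P_o = 66/121 = 0.545455
P_e = (49*28 + 72*93) / 14641 = 0.551055
kappa = (P_o - P_e) / (1 - P_e)
kappa = (0.545455 - 0.551055) / (1 - 0.551055)
kappa = -0.0125

-0.0125


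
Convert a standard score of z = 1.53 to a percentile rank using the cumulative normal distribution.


CDF(z) = 0.5 * (1 + erf(z/sqrt(2)))
erf(1.0819) = 0.874
CDF = 0.937
Percentile rank = 0.937 * 100 = 93.7

93.7


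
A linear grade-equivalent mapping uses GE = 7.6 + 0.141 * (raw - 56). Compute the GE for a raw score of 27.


raw - median = 27 - 56 = -29
slope * diff = 0.141 * -29 = -4.089
GE = 7.6 + -4.089
GE = 3.511

3.511


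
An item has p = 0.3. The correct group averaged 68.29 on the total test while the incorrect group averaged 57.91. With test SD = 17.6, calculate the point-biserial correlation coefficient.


q = 1 - p = 0.7
rpb = ((M1 - M0) / SD) * sqrt(p * q)
rpb = ((68.29 - 57.91) / 17.6) * sqrt(0.3 * 0.7)
rpb = 0.2703

0.2703


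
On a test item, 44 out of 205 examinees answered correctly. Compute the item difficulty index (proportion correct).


Item difficulty p = number correct / total examinees
p = 44 / 205
p = 0.2146

0.2146


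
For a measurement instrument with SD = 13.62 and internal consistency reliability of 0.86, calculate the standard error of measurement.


SEM = SD * sqrt(1 - rxx)
SEM = 13.62 * sqrt(1 - 0.86)
SEM = 13.62 * sqrt(0.14) = 13.62 * 0.374166
SEM = 5.0961

5.0961


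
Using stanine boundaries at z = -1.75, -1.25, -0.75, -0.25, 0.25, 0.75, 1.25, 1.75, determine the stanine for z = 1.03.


Stanine boundaries: [-1.75, -1.25, -0.75, -0.25, 0.25, 0.75, 1.25, 1.75]
z = 1.03
Check each boundary:
  z >= -1.75 -> could be stanine 2
  z >= -1.25 -> could be stanine 3
  z >= -0.75 -> could be stanine 4
  z >= -0.25 -> could be stanine 5
  z >= 0.25 -> could be stanine 6
  z >= 0.75 -> could be stanine 7
  z < 1.25
  z < 1.75
Highest qualifying boundary gives stanine = 7

7


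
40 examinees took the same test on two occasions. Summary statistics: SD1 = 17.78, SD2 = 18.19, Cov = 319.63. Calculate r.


r = cov(X,Y) / (SD_X * SD_Y)
r = 319.63 / (17.78 * 18.19)
r = 319.63 / 323.4182
r = 0.9883

0.9883


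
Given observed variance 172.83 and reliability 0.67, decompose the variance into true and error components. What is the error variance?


var_true = rxx * var_obs = 0.67 * 172.83 = 115.7961
var_error = var_obs - var_true
var_error = 172.83 - 115.7961
var_error = 57.0339

57.0339


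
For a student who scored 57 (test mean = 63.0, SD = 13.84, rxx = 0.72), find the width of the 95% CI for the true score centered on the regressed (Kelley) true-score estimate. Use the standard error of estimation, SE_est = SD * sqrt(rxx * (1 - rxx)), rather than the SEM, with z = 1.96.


True score estimate = 0.72*57 + 0.28*63.0 = 58.68
SE_est = SD * sqrt(rxx * (1 - rxx)) = 13.84 * sqrt(0.72 * 0.28) = 13.84 * sqrt(0.2016) = 6.214145
CI = T_est +/- z * SE_est, so width = 2 * z * SE_est = 2 * 1.96 * 6.214145
Width = 24.3594

24.3594


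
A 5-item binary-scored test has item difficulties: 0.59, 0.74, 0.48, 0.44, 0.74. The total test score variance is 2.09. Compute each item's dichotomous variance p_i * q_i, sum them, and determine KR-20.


For each item, compute p_i * q_i:
  Item 1: 0.59 * 0.41 = 0.2419
  Item 2: 0.74 * 0.26 = 0.1924
  Item 3: 0.48 * 0.52 = 0.2496
  Item 4: 0.44 * 0.56 = 0.2464
  Item 5: 0.74 * 0.26 = 0.1924
Sum(p_i * q_i) = 0.2419 + 0.1924 + 0.2496 + 0.2464 + 0.1924 = 1.1227
KR-20 = (k/(k-1)) * (1 - Sum(p_i*q_i) / Var_total)
= (5/4) * (1 - 1.1227/2.09)
= 1.25 * 0.4628
KR-20 = 0.5785

0.5785


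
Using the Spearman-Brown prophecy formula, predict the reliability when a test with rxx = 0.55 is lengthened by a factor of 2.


r_new = (n * rxx) / (1 + (n-1) * rxx)
r_new = (2 * 0.55) / (1 + 1 * 0.55)
r_new = 1.1 / 1.55
r_new = 0.7097

0.7097


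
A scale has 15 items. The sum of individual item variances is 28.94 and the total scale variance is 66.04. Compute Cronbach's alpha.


alpha = (k/(k-1)) * (1 - sum(si^2)/s_total^2)
= (15/14) * (1 - 28.94/66.04)
alpha = 0.6019

0.6019


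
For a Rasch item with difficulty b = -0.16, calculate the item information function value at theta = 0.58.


P = 1/(1+exp(-(0.58--0.16))) = 0.677
I = P*(1-P) = 0.677 * 0.323
I = 0.2187

0.2187


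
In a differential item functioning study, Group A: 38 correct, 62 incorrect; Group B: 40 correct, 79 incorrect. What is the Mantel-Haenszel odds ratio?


Odds_A = 38/62 = 0.6129
Odds_B = 40/79 = 0.5063
OR = Odds_A / Odds_B = 0.6129 / 0.5063
Exactly, OR = (38 * 79) / (62 * 40) = 3002 / 2480
OR = 1.2105

1.2105


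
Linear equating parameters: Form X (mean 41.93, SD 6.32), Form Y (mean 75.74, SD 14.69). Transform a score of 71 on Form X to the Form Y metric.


slope = SD_Y / SD_X = 14.69 / 6.32 ~ 2.3244
intercept = mean_Y - slope * mean_X = 75.74 - (14.69 / 6.32) * 41.93 ~ -21.7207
Y = slope * X + intercept. To avoid rounding drift from the rounded slope/intercept, evaluate the equivalent form Y = mean_Y + SD_Y * (X - mean_X) / SD_X at full precision:
Y = 75.74 + 14.69 * (71 - 41.93) / 6.32
Y = 75.74 + 14.69 * 29.07 / 6.32
Y = 75.74 + 427.0383 / 6.32
Y = 75.74 + 67.5694
Y = 143.3094

143.3094


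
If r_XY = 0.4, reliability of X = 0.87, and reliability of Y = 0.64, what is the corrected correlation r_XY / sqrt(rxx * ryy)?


r_corrected = rxy / sqrt(rxx * ryy)
= 0.4 / sqrt(0.87 * 0.64)
= 0.4 / sqrt(0.5568)
= 0.4 / 0.74619
r_corrected = 0.5361

0.5361


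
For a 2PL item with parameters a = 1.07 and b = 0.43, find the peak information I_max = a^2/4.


For 2PL, max info at theta = b = 0.43
I_max = a^2 / 4 = 1.07^2 / 4
= 1.1449 / 4
I_max = 0.2862

0.2862


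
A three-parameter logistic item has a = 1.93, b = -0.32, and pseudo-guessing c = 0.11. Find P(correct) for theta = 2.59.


logit = 1.93*(2.59 - -0.32) = 5.6163
P* = 1/(1 + exp(-5.6163)) = 0.9964
P = 0.11 + (1 - 0.11) * 0.9964
P = 0.9968

0.9968


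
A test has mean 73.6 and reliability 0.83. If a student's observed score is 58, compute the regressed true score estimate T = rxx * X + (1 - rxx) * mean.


T_est = rxx * X + (1 - rxx) * mean
T_est = 0.83 * 58 + 0.17 * 73.6
T_est = 48.14 + 12.512
T_est = 60.652

60.652


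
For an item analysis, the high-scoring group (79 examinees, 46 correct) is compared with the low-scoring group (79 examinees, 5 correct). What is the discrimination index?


p_upper = 46/79 = 0.5823
p_lower = 5/79 = 0.0633
D = 0.5823 - 0.0633 = 0.519

0.519


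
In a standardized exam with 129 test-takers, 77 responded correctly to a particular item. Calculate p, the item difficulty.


Item difficulty p = number correct / total examinees
p = 77 / 129
p = 0.5969

0.5969


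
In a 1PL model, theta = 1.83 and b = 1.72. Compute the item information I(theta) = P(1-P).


P = 1/(1+exp(-(1.83-1.72))) = 0.5275
I = P*(1-P) = 0.5275 * 0.4725
I = 0.2492

0.2492


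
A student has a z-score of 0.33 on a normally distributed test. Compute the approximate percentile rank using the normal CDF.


CDF(z) = 0.5 * (1 + erf(z/sqrt(2)))
erf(0.2333) = 0.2586
CDF = 0.6293
Percentile rank = 0.6293 * 100 = 62.93

62.93


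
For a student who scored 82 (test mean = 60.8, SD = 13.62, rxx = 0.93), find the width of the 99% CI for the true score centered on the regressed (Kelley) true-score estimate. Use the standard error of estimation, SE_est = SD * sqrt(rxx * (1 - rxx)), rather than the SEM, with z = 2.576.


True score estimate = 0.93*82 + 0.07*60.8 = 80.516
SE_est = SD * sqrt(rxx * (1 - rxx)) = 13.62 * sqrt(0.93 * 0.07) = 13.62 * sqrt(0.0651) = 3.475102
CI = T_est +/- z * SE_est, so width = 2 * z * SE_est = 2 * 2.576 * 3.475102
Width = 17.9037

17.9037


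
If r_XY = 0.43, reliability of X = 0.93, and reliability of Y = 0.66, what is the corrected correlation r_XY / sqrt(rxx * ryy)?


r_corrected = rxy / sqrt(rxx * ryy)
= 0.43 / sqrt(0.93 * 0.66)
= 0.43 / sqrt(0.6138)
= 0.43 / 0.783454
r_corrected = 0.5489

0.5489


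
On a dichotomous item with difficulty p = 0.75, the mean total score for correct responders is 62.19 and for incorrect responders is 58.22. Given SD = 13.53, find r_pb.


q = 1 - p = 0.25
rpb = ((M1 - M0) / SD) * sqrt(p * q)
rpb = ((62.19 - 58.22) / 13.53) * sqrt(0.75 * 0.25)
rpb = 0.1271

0.1271


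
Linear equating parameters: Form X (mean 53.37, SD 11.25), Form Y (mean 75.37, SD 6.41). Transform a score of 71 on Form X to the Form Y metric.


slope = SD_Y / SD_X = 6.41 / 11.25 ~ 0.5698
intercept = mean_Y - slope * mean_X = 75.37 - (6.41 / 11.25) * 53.37 ~ 44.961
Y = slope * X + intercept. To avoid rounding drift from the rounded slope/intercept, evaluate the equivalent form Y = mean_Y + SD_Y * (X - mean_X) / SD_X at full precision:
Y = 75.37 + 6.41 * (71 - 53.37) / 11.25
Y = 75.37 + 6.41 * 17.63 / 11.25
Y = 75.37 + 113.0083 / 11.25
Y = 75.37 + 10.0452
Y = 85.4152

85.4152


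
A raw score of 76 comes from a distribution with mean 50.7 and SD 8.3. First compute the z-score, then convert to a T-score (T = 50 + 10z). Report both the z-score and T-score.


z = (X - mean) / SD = (76 - 50.7) / 8.3
z = 25.3 / 8.3
z = 3.0482
T-score = T = 50 + 10z
Carry z at full precision (z = 25.3 / 8.3) into the conversion:
T-score = 50 + 10 * (25.3 / 8.3) = 50 + 253 / 8.3
T-score = 50 + 30.4819
T-score = 80.4819

80.4819


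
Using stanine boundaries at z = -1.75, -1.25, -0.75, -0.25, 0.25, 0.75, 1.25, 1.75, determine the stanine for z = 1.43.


Stanine boundaries: [-1.75, -1.25, -0.75, -0.25, 0.25, 0.75, 1.25, 1.75]
z = 1.43
Check each boundary:
  z >= -1.75 -> could be stanine 2
  z >= -1.25 -> could be stanine 3
  z >= -0.75 -> could be stanine 4
  z >= -0.25 -> could be stanine 5
  z >= 0.25 -> could be stanine 6
  z >= 0.75 -> could be stanine 7
  z >= 1.25 -> could be stanine 8
  z < 1.75
Highest qualifying boundary gives stanine = 8

8


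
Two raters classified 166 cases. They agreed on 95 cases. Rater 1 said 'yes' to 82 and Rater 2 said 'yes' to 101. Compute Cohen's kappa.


P_o = 95/166 = 0.572289
P_e = (82*101 + 84*65) / 27556 = 0.498694
kappa = (P_o - P_e) / (1 - P_e)
kappa = (0.572289 - 0.498694) / (1 - 0.498694)
kappa = 0.1468

0.1468


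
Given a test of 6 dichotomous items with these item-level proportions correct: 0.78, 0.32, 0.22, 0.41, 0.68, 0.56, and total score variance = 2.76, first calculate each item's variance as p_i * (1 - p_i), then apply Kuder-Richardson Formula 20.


For each item, compute p_i * q_i:
  Item 1: 0.78 * 0.22 = 0.1716
  Item 2: 0.32 * 0.68 = 0.2176
  Item 3: 0.22 * 0.78 = 0.1716
  Item 4: 0.41 * 0.59 = 0.2419
  Item 5: 0.68 * 0.32 = 0.2176
  Item 6: 0.56 * 0.44 = 0.2464
Sum(p_i * q_i) = 0.1716 + 0.2176 + 0.1716 + 0.2419 + 0.2176 + 0.2464 = 1.2667
KR-20 = (k/(k-1)) * (1 - Sum(p_i*q_i) / Var_total)
= (6/5) * (1 - 1.2667/2.76)
= 1.2 * 0.5411
KR-20 = 0.6493

0.6493


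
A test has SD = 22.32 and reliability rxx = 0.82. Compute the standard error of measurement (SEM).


SEM = SD * sqrt(1 - rxx)
SEM = 22.32 * sqrt(1 - 0.82)
SEM = 22.32 * sqrt(0.18) = 22.32 * 0.424264
SEM = 9.4696

9.4696


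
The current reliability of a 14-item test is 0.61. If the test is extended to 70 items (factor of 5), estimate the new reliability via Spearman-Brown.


r_new = (n * rxx) / (1 + (n-1) * rxx)
r_new = (5 * 0.61) / (1 + 4 * 0.61)
r_new = 3.05 / 3.44
r_new = 0.8866

0.8866


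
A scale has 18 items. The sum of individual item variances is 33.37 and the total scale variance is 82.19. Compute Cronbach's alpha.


alpha = (k/(k-1)) * (1 - sum(si^2)/s_total^2)
= (18/17) * (1 - 33.37/82.19)
alpha = 0.6289

0.6289


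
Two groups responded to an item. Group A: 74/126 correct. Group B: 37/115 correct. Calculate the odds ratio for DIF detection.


Odds_A = 74/52 = 1.4231
Odds_B = 37/78 = 0.4744
OR = Odds_A / Odds_B = 1.4231 / 0.4744
Exactly, OR = (74 * 78) / (52 * 37) = 5772 / 1924
OR = 3.0

3.0


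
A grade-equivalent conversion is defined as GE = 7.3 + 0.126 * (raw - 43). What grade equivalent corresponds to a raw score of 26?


raw - median = 26 - 43 = -17
slope * diff = 0.126 * -17 = -2.142
GE = 7.3 + -2.142
GE = 5.158

5.158


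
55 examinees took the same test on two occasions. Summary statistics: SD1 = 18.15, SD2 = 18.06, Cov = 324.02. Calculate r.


r = cov(X,Y) / (SD_X * SD_Y)
r = 324.02 / (18.15 * 18.06)
r = 324.02 / 327.789
r = 0.9885

0.9885


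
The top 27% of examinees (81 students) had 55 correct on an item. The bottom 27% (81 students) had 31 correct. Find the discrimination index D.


p_upper = 55/81 = 0.679
p_lower = 31/81 = 0.3827
D = 0.679 - 0.3827 = 0.2963

0.2963


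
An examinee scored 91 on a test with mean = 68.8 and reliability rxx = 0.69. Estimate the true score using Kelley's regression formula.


T_est = rxx * X + (1 - rxx) * mean
T_est = 0.69 * 91 + 0.31 * 68.8
T_est = 62.79 + 21.328
T_est = 84.118

84.118


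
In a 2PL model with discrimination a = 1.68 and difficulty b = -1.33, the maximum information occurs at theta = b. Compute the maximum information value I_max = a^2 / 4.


For 2PL, max info at theta = b = -1.33
I_max = a^2 / 4 = 1.68^2 / 4
= 2.8224 / 4
I_max = 0.7056

0.7056


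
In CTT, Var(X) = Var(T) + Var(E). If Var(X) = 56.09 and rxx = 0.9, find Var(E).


var_true = rxx * var_obs = 0.9 * 56.09 = 50.481
var_error = var_obs - var_true
var_error = 56.09 - 50.481
var_error = 5.609

5.609


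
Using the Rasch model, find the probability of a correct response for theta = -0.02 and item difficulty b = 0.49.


theta - b = -0.02 - 0.49 = -0.51
exp(-(theta - b)) = exp(0.51) = 1.6653
P = 1 / (1 + 1.6653)
P = 0.3752

0.3752


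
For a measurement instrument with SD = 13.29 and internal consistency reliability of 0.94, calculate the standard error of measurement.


SEM = SD * sqrt(1 - rxx)
SEM = 13.29 * sqrt(1 - 0.94)
SEM = 13.29 * sqrt(0.06) = 13.29 * 0.244949
SEM = 3.2554

3.2554


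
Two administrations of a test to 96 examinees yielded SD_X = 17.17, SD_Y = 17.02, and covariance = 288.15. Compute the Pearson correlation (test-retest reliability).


r = cov(X,Y) / (SD_X * SD_Y)
r = 288.15 / (17.17 * 17.02)
r = 288.15 / 292.2334
r = 0.986

0.986


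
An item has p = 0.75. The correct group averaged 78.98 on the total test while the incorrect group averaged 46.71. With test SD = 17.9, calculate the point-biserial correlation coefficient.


q = 1 - p = 0.25
rpb = ((M1 - M0) / SD) * sqrt(p * q)
rpb = ((78.98 - 46.71) / 17.9) * sqrt(0.75 * 0.25)
rpb = 0.7806

0.7806


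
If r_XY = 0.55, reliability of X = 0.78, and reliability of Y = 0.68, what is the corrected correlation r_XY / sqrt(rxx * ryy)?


r_corrected = rxy / sqrt(rxx * ryy)
= 0.55 / sqrt(0.78 * 0.68)
= 0.55 / sqrt(0.5304)
= 0.55 / 0.728286
r_corrected = 0.7552

0.7552


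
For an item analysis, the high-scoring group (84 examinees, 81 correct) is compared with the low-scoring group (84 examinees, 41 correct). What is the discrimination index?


p_upper = 81/84 = 0.9643
p_lower = 41/84 = 0.4881
D = 0.9643 - 0.4881 = 0.4762

0.4762


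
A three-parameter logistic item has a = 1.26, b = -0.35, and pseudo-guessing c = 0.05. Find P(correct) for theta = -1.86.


logit = 1.26*(-1.86 - -0.35) = -1.9026
P* = 1/(1 + exp(--1.9026)) = 0.1298
P = 0.05 + (1 - 0.05) * 0.1298
P = 0.1733

0.1733


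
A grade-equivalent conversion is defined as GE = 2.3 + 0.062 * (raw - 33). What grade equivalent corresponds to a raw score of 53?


raw - median = 53 - 33 = 20
slope * diff = 0.062 * 20 = 1.24
GE = 2.3 + 1.24
GE = 3.54

3.54


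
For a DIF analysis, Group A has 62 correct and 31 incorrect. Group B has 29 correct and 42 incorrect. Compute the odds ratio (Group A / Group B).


Odds_A = 62/31 = 2.0
Odds_B = 29/42 = 0.6905
OR = Odds_A / Odds_B = 2.0 / 0.6905
Exactly, OR = (62 * 42) / (31 * 29) = 2604 / 899
OR = 2.8966

2.8966


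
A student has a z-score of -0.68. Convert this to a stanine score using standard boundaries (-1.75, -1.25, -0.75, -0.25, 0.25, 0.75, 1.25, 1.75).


Stanine boundaries: [-1.75, -1.25, -0.75, -0.25, 0.25, 0.75, 1.25, 1.75]
z = -0.68
Check each boundary:
  z >= -1.75 -> could be stanine 2
  z >= -1.25 -> could be stanine 3
  z >= -0.75 -> could be stanine 4
  z < -0.25
  z < 0.25
  z < 0.75
  z < 1.25
  z < 1.75
Highest qualifying boundary gives stanine = 4

4


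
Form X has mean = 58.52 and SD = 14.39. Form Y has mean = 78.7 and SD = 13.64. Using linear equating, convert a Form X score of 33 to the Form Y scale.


slope = SD_Y / SD_X = 13.64 / 14.39 ~ 0.9479
intercept = mean_Y - slope * mean_X = 78.7 - (13.64 / 14.39) * 58.52 ~ 23.23
Y = slope * X + intercept. To avoid rounding drift from the rounded slope/intercept, evaluate the equivalent form Y = mean_Y + SD_Y * (X - mean_X) / SD_X at full precision:
Y = 78.7 + 13.64 * (33 - 58.52) / 14.39
Y = 78.7 - 13.64 * 25.52 / 14.39
Y = 78.7 - 348.0928 / 14.39
Y = 78.7 - 24.1899
Y = 54.5101

54.5101


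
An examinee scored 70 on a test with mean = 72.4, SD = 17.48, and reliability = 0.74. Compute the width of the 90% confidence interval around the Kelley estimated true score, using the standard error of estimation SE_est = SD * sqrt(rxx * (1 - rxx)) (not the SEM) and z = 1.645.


True score estimate = 0.74*70 + 0.26*72.4 = 70.624
SE_est = SD * sqrt(rxx * (1 - rxx)) = 17.48 * sqrt(0.74 * 0.26) = 17.48 * sqrt(0.1924) = 7.667327
CI = T_est +/- z * SE_est, so width = 2 * z * SE_est = 2 * 1.645 * 7.667327
Width = 25.2255

25.2255


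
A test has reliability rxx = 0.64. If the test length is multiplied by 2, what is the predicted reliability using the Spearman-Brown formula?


r_new = (n * rxx) / (1 + (n-1) * rxx)
r_new = (2 * 0.64) / (1 + 1 * 0.64)
r_new = 1.28 / 1.64
r_new = 0.7805

0.7805


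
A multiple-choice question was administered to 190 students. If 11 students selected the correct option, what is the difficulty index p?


Item difficulty p = number correct / total examinees
p = 11 / 190
p = 0.0579

0.0579


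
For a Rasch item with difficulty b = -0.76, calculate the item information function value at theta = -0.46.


P = 1/(1+exp(-(-0.46--0.76))) = 0.5744
I = P*(1-P) = 0.5744 * 0.4256
I = 0.2445

0.2445


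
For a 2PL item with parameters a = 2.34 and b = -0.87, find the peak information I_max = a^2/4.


For 2PL, max info at theta = b = -0.87
I_max = a^2 / 4 = 2.34^2 / 4
= 5.4756 / 4
I_max = 1.3689

1.3689


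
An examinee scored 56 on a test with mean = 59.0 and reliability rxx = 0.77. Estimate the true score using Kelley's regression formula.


T_est = rxx * X + (1 - rxx) * mean
T_est = 0.77 * 56 + 0.23 * 59.0
T_est = 43.12 + 13.57
T_est = 56.69

56.69


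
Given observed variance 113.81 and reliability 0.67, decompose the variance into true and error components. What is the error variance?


var_true = rxx * var_obs = 0.67 * 113.81 = 76.2527
var_error = var_obs - var_true
var_error = 113.81 - 76.2527
var_error = 37.5573

37.5573


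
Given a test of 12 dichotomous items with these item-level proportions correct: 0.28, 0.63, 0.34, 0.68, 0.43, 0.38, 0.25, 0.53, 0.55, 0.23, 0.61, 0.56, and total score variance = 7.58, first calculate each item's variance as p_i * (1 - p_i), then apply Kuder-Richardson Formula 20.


For each item, compute p_i * q_i:
  Item 1: 0.28 * 0.72 = 0.2016
  Item 2: 0.63 * 0.37 = 0.2331
  Item 3: 0.34 * 0.66 = 0.2244
  Item 4: 0.68 * 0.32 = 0.2176
  Item 5: 0.43 * 0.57 = 0.2451
  Item 6: 0.38 * 0.62 = 0.2356
  Item 7: 0.25 * 0.75 = 0.1875
  Item 8: 0.53 * 0.47 = 0.2491
  Item 9: 0.55 * 0.45 = 0.2475
  Item 10: 0.23 * 0.77 = 0.1771
  Item 11: 0.61 * 0.39 = 0.2379
  Item 12: 0.56 * 0.44 = 0.2464
Sum(p_i * q_i) = 0.2016 + 0.2331 + 0.2244 + 0.2176 + 0.2451 + 0.2356 + 0.1875 + 0.2491 + 0.2475 + 0.1771 + 0.2379 + 0.2464 = 2.7029
KR-20 = (k/(k-1)) * (1 - Sum(p_i*q_i) / Var_total)
= (12/11) * (1 - 2.7029/7.58)
= 1.0909 * 0.6434
KR-20 = 0.7019

0.7019


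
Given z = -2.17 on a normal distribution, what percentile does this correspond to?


CDF(z) = 0.5 * (1 + erf(z/sqrt(2)))
erf(-1.5344) = -0.97
CDF = 0.015
Percentile rank = 0.015 * 100 = 1.5

1.5


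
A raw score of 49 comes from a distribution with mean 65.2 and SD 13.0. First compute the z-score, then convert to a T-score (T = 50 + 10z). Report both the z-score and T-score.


z = (X - mean) / SD = (49 - 65.2) / 13.0
z = -16.2 / 13.0
z = -1.2462
T-score = T = 50 + 10z
Carry z at full precision (z = -16.2 / 13.0) into the conversion:
T-score = 50 + 10 * (-16.2 / 13.0) = 50 + -162 / 13.0
T-score = 50 + -12.4615
T-score = 37.5385

37.5385


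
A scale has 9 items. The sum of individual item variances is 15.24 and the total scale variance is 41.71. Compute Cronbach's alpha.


alpha = (k/(k-1)) * (1 - sum(si^2)/s_total^2)
= (9/8) * (1 - 15.24/41.71)
alpha = 0.7139

0.7139


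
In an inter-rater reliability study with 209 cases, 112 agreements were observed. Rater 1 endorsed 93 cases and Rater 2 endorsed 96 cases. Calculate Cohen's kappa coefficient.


P_o = 112/209 = 0.535885
P_e = (93*96 + 116*113) / 43681 = 0.504476
kappa = (P_o - P_e) / (1 - P_e)
kappa = (0.535885 - 0.504476) / (1 - 0.504476)
kappa = 0.0634

0.0634


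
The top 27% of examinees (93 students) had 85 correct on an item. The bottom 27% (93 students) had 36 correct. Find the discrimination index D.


p_upper = 85/93 = 0.914
p_lower = 36/93 = 0.3871
D = 0.914 - 0.3871 = 0.5269

0.5269


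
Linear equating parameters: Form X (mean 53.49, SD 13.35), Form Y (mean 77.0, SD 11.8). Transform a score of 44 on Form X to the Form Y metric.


slope = SD_Y / SD_X = 11.8 / 13.35 ~ 0.8839
intercept = mean_Y - slope * mean_X = 77.0 - (11.8 / 13.35) * 53.49 ~ 29.7204
Y = slope * X + intercept. To avoid rounding drift from the rounded slope/intercept, evaluate the equivalent form Y = mean_Y + SD_Y * (X - mean_X) / SD_X at full precision:
Y = 77.0 + 11.8 * (44 - 53.49) / 13.35
Y = 77.0 - 11.8 * 9.49 / 13.35
Y = 77.0 - 111.982 / 13.35
Y = 77.0 - 8.3882
Y = 68.6118

68.6118


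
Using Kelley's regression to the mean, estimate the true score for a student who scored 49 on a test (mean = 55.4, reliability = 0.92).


T_est = rxx * X + (1 - rxx) * mean
T_est = 0.92 * 49 + 0.08 * 55.4
T_est = 45.08 + 4.432
T_est = 49.512

49.512


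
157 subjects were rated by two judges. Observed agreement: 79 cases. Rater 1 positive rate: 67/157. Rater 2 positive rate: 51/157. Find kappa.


P_o = 79/157 = 0.503185
P_e = (67*51 + 90*106) / 24649 = 0.52566
kappa = (P_o - P_e) / (1 - P_e)
kappa = (0.503185 - 0.52566) / (1 - 0.52566)
kappa = -0.0474

-0.0474


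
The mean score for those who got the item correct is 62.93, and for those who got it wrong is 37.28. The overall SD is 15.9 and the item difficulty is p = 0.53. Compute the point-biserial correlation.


q = 1 - p = 0.47
rpb = ((M1 - M0) / SD) * sqrt(p * q)
rpb = ((62.93 - 37.28) / 15.9) * sqrt(0.53 * 0.47)
rpb = 0.8052

0.8052


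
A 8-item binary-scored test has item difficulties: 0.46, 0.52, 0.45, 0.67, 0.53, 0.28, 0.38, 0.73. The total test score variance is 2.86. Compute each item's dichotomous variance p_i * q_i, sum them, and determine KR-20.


For each item, compute p_i * q_i:
  Item 1: 0.46 * 0.54 = 0.2484
  Item 2: 0.52 * 0.48 = 0.2496
  Item 3: 0.45 * 0.55 = 0.2475
  Item 4: 0.67 * 0.33 = 0.2211
  Item 5: 0.53 * 0.47 = 0.2491
  Item 6: 0.28 * 0.72 = 0.2016
  Item 7: 0.38 * 0.62 = 0.2356
  Item 8: 0.73 * 0.27 = 0.1971
Sum(p_i * q_i) = 0.2484 + 0.2496 + 0.2475 + 0.2211 + 0.2491 + 0.2016 + 0.2356 + 0.1971 = 1.85
KR-20 = (k/(k-1)) * (1 - Sum(p_i*q_i) / Var_total)
= (8/7) * (1 - 1.85/2.86)
= 1.1429 * 0.3531
KR-20 = 0.4036

0.4036


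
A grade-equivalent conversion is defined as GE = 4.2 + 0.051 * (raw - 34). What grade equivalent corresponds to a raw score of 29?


raw - median = 29 - 34 = -5
slope * diff = 0.051 * -5 = -0.255
GE = 4.2 + -0.255
GE = 3.945

3.945


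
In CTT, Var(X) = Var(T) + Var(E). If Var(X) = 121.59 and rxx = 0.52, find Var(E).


var_true = rxx * var_obs = 0.52 * 121.59 = 63.2268
var_error = var_obs - var_true
var_error = 121.59 - 63.2268
var_error = 58.3632

58.3632


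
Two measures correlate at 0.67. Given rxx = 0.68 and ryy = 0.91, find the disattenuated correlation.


r_corrected = rxy / sqrt(rxx * ryy)
= 0.67 / sqrt(0.68 * 0.91)
= 0.67 / sqrt(0.6188)
= 0.67 / 0.786638
r_corrected = 0.8517

0.8517


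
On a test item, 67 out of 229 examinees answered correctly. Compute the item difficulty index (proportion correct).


Item difficulty p = number correct / total examinees
p = 67 / 229
p = 0.2926

0.2926


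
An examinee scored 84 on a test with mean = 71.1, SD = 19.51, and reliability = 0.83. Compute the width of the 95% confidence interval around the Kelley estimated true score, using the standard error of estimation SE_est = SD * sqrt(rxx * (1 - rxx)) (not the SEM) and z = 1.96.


True score estimate = 0.83*84 + 0.17*71.1 = 81.807
SE_est = SD * sqrt(rxx * (1 - rxx)) = 19.51 * sqrt(0.83 * 0.17) = 19.51 * sqrt(0.1411) = 7.328596
CI = T_est +/- z * SE_est, so width = 2 * z * SE_est = 2 * 1.96 * 7.328596
Width = 28.7281

28.7281


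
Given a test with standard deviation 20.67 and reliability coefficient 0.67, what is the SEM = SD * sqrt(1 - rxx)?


SEM = SD * sqrt(1 - rxx)
SEM = 20.67 * sqrt(1 - 0.67)
SEM = 20.67 * sqrt(0.33) = 20.67 * 0.574456
SEM = 11.874

11.874


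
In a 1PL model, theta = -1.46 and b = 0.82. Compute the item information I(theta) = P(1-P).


P = 1/(1+exp(-(-1.46-0.82))) = 0.0928
I = P*(1-P) = 0.0928 * 0.9072
I = 0.0842

0.0842


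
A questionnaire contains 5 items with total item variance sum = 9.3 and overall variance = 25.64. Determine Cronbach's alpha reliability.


alpha = (k/(k-1)) * (1 - sum(si^2)/s_total^2)
= (5/4) * (1 - 9.3/25.64)
alpha = 0.7966

0.7966


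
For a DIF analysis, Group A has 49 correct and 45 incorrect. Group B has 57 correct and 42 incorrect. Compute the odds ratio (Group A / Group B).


Odds_A = 49/45 = 1.0889
Odds_B = 57/42 = 1.3571
OR = Odds_A / Odds_B = 1.0889 / 1.3571
Exactly, OR = (49 * 42) / (45 * 57) = 2058 / 2565
OR = 0.8023

0.8023


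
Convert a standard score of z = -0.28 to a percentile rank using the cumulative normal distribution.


CDF(z) = 0.5 * (1 + erf(z/sqrt(2)))
erf(-0.198) = -0.2205
CDF = 0.3897
Percentile rank = 0.3897 * 100 = 38.97

38.97


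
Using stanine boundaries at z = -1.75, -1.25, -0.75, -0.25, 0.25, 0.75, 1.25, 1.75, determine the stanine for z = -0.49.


Stanine boundaries: [-1.75, -1.25, -0.75, -0.25, 0.25, 0.75, 1.25, 1.75]
z = -0.49
Check each boundary:
  z >= -1.75 -> could be stanine 2
  z >= -1.25 -> could be stanine 3
  z >= -0.75 -> could be stanine 4
  z < -0.25
  z < 0.25
  z < 0.75
  z < 1.25
  z < 1.75
Highest qualifying boundary gives stanine = 4

4


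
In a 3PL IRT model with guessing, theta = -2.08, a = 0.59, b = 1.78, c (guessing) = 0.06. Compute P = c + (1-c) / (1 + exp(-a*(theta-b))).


logit = 0.59*(-2.08 - 1.78) = -2.2774
P* = 1/(1 + exp(--2.2774)) = 0.093
P = 0.06 + (1 - 0.06) * 0.093
P = 0.1474

0.1474


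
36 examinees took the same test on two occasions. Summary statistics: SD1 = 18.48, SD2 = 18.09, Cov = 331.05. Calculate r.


r = cov(X,Y) / (SD_X * SD_Y)
r = 331.05 / (18.48 * 18.09)
r = 331.05 / 334.3032
r = 0.9903

0.9903


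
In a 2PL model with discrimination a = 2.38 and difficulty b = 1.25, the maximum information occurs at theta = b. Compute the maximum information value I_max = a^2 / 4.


For 2PL, max info at theta = b = 1.25
I_max = a^2 / 4 = 2.38^2 / 4
= 5.6644 / 4
I_max = 1.4161

1.4161


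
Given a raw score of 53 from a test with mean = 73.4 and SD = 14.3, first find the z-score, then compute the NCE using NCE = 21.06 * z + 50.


z = (X - mean) / SD = (53 - 73.4) / 14.3
z = -20.4 / 14.3
z = -1.4266
NCE = NCE = 21.06z + 50
Carry z at full precision (z = -20.4 / 14.3) into the conversion:
NCE = 21.06 * (-20.4 / 14.3) + 50 = -429.624 / 14.3 + 50
NCE = -30.0436 + 50
NCE = 19.9564

19.9564


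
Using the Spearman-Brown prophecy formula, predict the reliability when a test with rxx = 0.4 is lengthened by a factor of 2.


r_new = (n * rxx) / (1 + (n-1) * rxx)
r_new = (2 * 0.4) / (1 + 1 * 0.4)
r_new = 0.8 / 1.4
r_new = 0.5714

0.5714
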